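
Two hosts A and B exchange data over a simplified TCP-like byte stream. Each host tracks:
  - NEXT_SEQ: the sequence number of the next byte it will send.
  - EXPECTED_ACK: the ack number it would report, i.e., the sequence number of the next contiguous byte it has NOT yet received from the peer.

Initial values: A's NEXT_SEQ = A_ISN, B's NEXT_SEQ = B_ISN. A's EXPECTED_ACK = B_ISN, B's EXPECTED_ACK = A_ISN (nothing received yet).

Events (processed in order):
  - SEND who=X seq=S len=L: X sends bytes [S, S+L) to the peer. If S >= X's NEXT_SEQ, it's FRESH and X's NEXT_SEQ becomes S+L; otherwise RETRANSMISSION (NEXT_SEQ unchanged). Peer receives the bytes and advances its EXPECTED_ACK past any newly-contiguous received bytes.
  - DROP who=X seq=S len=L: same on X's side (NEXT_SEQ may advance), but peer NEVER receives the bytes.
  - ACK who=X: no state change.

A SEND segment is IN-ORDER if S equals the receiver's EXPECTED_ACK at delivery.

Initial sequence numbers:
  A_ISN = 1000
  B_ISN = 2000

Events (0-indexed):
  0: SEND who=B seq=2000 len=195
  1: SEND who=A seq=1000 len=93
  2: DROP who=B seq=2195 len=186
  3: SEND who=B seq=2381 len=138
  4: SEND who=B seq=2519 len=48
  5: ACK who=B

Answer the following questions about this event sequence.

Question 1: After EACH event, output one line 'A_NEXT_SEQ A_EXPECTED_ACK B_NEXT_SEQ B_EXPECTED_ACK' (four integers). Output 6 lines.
1000 2195 2195 1000
1093 2195 2195 1093
1093 2195 2381 1093
1093 2195 2519 1093
1093 2195 2567 1093
1093 2195 2567 1093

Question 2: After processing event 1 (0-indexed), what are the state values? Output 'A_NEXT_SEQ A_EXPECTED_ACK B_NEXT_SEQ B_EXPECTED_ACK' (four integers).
After event 0: A_seq=1000 A_ack=2195 B_seq=2195 B_ack=1000
After event 1: A_seq=1093 A_ack=2195 B_seq=2195 B_ack=1093

1093 2195 2195 1093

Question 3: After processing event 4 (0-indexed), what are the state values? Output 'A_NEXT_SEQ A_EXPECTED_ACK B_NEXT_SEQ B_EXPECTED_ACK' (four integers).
After event 0: A_seq=1000 A_ack=2195 B_seq=2195 B_ack=1000
After event 1: A_seq=1093 A_ack=2195 B_seq=2195 B_ack=1093
After event 2: A_seq=1093 A_ack=2195 B_seq=2381 B_ack=1093
After event 3: A_seq=1093 A_ack=2195 B_seq=2519 B_ack=1093
After event 4: A_seq=1093 A_ack=2195 B_seq=2567 B_ack=1093

1093 2195 2567 1093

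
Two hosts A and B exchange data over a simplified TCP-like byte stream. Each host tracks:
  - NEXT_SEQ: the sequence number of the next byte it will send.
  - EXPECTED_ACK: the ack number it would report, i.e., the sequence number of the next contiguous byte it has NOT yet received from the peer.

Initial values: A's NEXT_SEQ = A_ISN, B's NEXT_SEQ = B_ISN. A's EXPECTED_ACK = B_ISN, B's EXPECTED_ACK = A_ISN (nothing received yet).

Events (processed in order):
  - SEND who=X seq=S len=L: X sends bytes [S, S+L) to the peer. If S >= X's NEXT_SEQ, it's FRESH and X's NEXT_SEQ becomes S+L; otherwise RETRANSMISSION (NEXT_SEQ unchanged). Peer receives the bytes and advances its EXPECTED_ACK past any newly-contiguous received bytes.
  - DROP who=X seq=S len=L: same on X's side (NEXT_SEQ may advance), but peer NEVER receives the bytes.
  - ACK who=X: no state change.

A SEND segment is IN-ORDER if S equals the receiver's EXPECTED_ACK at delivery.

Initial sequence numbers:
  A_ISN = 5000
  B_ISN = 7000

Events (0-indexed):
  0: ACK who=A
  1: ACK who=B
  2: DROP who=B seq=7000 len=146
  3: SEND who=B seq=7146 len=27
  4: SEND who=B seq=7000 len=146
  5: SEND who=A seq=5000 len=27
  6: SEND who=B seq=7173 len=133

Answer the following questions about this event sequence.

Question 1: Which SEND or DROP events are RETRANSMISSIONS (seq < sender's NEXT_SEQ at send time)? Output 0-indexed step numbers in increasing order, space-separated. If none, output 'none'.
Answer: 4

Derivation:
Step 2: DROP seq=7000 -> fresh
Step 3: SEND seq=7146 -> fresh
Step 4: SEND seq=7000 -> retransmit
Step 5: SEND seq=5000 -> fresh
Step 6: SEND seq=7173 -> fresh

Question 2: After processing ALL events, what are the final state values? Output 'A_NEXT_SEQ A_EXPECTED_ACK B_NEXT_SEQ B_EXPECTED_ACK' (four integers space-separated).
Answer: 5027 7306 7306 5027

Derivation:
After event 0: A_seq=5000 A_ack=7000 B_seq=7000 B_ack=5000
After event 1: A_seq=5000 A_ack=7000 B_seq=7000 B_ack=5000
After event 2: A_seq=5000 A_ack=7000 B_seq=7146 B_ack=5000
After event 3: A_seq=5000 A_ack=7000 B_seq=7173 B_ack=5000
After event 4: A_seq=5000 A_ack=7173 B_seq=7173 B_ack=5000
After event 5: A_seq=5027 A_ack=7173 B_seq=7173 B_ack=5027
After event 6: A_seq=5027 A_ack=7306 B_seq=7306 B_ack=5027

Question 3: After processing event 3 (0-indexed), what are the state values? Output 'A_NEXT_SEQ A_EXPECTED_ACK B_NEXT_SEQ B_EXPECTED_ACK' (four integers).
After event 0: A_seq=5000 A_ack=7000 B_seq=7000 B_ack=5000
After event 1: A_seq=5000 A_ack=7000 B_seq=7000 B_ack=5000
After event 2: A_seq=5000 A_ack=7000 B_seq=7146 B_ack=5000
After event 3: A_seq=5000 A_ack=7000 B_seq=7173 B_ack=5000

5000 7000 7173 5000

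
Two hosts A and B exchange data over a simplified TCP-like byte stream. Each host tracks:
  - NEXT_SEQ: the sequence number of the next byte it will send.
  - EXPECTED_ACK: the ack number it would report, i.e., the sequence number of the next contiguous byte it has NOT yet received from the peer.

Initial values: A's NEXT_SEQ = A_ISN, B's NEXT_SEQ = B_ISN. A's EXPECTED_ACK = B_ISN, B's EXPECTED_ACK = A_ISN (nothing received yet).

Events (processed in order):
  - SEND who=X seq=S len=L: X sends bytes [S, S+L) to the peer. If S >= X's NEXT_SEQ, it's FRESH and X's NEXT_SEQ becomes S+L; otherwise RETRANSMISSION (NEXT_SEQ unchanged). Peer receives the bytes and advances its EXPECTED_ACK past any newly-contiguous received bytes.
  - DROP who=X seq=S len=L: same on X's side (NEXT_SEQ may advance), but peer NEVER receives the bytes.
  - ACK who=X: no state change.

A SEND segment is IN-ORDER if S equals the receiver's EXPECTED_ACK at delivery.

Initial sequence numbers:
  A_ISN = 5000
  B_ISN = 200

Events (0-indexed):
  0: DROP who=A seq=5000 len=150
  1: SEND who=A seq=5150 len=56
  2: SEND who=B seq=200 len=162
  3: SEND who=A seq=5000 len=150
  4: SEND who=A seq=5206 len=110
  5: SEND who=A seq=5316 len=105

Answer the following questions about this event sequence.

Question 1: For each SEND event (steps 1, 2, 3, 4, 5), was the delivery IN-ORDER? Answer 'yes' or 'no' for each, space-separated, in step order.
Step 1: SEND seq=5150 -> out-of-order
Step 2: SEND seq=200 -> in-order
Step 3: SEND seq=5000 -> in-order
Step 4: SEND seq=5206 -> in-order
Step 5: SEND seq=5316 -> in-order

Answer: no yes yes yes yes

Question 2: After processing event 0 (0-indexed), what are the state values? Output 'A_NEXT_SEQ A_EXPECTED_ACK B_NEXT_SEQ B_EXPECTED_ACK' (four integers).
After event 0: A_seq=5150 A_ack=200 B_seq=200 B_ack=5000

5150 200 200 5000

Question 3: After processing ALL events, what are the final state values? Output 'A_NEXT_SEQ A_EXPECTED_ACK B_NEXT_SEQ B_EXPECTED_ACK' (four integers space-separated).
After event 0: A_seq=5150 A_ack=200 B_seq=200 B_ack=5000
After event 1: A_seq=5206 A_ack=200 B_seq=200 B_ack=5000
After event 2: A_seq=5206 A_ack=362 B_seq=362 B_ack=5000
After event 3: A_seq=5206 A_ack=362 B_seq=362 B_ack=5206
After event 4: A_seq=5316 A_ack=362 B_seq=362 B_ack=5316
After event 5: A_seq=5421 A_ack=362 B_seq=362 B_ack=5421

Answer: 5421 362 362 5421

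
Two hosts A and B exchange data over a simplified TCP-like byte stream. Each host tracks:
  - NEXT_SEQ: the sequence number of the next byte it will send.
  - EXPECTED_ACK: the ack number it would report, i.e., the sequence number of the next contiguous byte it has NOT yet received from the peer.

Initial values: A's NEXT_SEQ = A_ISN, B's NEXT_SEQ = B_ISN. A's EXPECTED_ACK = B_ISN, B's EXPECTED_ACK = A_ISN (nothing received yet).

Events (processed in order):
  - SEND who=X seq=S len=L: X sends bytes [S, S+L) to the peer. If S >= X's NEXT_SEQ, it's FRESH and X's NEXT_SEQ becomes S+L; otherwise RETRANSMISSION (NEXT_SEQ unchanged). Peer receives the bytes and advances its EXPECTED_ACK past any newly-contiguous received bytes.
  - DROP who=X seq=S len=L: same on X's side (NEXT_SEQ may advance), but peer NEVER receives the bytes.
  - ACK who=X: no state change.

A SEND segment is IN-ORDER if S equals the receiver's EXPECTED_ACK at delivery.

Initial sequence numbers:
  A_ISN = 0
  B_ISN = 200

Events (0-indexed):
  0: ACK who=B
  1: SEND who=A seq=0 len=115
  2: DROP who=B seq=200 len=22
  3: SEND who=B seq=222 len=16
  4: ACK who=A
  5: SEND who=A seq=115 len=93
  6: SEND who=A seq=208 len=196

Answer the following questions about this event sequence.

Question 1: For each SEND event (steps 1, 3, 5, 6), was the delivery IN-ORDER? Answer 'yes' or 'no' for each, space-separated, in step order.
Answer: yes no yes yes

Derivation:
Step 1: SEND seq=0 -> in-order
Step 3: SEND seq=222 -> out-of-order
Step 5: SEND seq=115 -> in-order
Step 6: SEND seq=208 -> in-order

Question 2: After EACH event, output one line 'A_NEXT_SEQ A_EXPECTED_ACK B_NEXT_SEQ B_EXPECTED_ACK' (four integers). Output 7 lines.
0 200 200 0
115 200 200 115
115 200 222 115
115 200 238 115
115 200 238 115
208 200 238 208
404 200 238 404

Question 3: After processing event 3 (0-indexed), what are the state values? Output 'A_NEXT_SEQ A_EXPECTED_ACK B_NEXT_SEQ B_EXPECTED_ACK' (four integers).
After event 0: A_seq=0 A_ack=200 B_seq=200 B_ack=0
After event 1: A_seq=115 A_ack=200 B_seq=200 B_ack=115
After event 2: A_seq=115 A_ack=200 B_seq=222 B_ack=115
After event 3: A_seq=115 A_ack=200 B_seq=238 B_ack=115

115 200 238 115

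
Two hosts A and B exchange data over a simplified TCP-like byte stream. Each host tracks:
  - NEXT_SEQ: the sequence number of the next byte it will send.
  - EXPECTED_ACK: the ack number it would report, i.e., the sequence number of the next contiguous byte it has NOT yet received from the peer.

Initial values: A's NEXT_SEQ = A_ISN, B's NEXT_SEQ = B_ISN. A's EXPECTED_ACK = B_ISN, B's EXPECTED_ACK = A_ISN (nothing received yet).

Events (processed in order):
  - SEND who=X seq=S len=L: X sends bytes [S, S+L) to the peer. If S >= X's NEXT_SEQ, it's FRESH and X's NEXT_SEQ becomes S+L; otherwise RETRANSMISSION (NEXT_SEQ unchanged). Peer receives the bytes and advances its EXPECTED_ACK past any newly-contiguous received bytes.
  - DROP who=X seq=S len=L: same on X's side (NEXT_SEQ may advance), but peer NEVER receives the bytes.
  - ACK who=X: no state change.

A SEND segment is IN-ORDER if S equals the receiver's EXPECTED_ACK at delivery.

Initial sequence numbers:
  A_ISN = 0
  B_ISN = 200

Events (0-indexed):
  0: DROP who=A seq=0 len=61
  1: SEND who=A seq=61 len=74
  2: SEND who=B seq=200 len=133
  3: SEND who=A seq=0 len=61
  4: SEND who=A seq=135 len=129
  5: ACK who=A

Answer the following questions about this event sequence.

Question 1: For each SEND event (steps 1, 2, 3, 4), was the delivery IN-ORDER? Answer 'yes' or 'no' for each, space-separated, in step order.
Answer: no yes yes yes

Derivation:
Step 1: SEND seq=61 -> out-of-order
Step 2: SEND seq=200 -> in-order
Step 3: SEND seq=0 -> in-order
Step 4: SEND seq=135 -> in-order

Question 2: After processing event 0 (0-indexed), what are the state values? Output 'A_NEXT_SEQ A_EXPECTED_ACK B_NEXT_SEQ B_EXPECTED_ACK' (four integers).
After event 0: A_seq=61 A_ack=200 B_seq=200 B_ack=0

61 200 200 0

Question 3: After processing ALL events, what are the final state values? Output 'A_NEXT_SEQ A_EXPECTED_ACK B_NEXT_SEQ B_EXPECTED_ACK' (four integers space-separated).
After event 0: A_seq=61 A_ack=200 B_seq=200 B_ack=0
After event 1: A_seq=135 A_ack=200 B_seq=200 B_ack=0
After event 2: A_seq=135 A_ack=333 B_seq=333 B_ack=0
After event 3: A_seq=135 A_ack=333 B_seq=333 B_ack=135
After event 4: A_seq=264 A_ack=333 B_seq=333 B_ack=264
After event 5: A_seq=264 A_ack=333 B_seq=333 B_ack=264

Answer: 264 333 333 264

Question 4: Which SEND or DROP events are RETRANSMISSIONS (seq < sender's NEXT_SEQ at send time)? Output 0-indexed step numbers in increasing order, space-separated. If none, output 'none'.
Step 0: DROP seq=0 -> fresh
Step 1: SEND seq=61 -> fresh
Step 2: SEND seq=200 -> fresh
Step 3: SEND seq=0 -> retransmit
Step 4: SEND seq=135 -> fresh

Answer: 3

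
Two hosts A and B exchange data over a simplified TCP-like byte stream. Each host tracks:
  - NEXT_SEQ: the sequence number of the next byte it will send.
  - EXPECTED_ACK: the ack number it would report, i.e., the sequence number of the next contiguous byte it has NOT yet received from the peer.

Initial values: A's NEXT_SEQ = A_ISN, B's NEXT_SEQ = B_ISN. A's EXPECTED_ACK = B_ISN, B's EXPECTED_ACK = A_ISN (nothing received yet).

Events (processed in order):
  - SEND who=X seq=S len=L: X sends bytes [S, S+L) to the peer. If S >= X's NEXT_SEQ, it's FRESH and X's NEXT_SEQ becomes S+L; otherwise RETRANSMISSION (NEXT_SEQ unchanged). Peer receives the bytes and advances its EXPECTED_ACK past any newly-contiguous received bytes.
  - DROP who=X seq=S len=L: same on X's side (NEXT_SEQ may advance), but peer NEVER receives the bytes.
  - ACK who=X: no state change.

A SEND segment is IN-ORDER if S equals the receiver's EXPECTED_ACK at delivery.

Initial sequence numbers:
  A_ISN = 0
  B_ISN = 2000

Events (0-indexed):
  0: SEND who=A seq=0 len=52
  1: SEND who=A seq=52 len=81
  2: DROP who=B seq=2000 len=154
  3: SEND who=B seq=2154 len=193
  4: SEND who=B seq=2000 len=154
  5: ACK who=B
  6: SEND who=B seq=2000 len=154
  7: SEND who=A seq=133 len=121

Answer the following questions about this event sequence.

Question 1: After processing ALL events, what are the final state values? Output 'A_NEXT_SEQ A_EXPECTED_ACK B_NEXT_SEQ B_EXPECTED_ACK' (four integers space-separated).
After event 0: A_seq=52 A_ack=2000 B_seq=2000 B_ack=52
After event 1: A_seq=133 A_ack=2000 B_seq=2000 B_ack=133
After event 2: A_seq=133 A_ack=2000 B_seq=2154 B_ack=133
After event 3: A_seq=133 A_ack=2000 B_seq=2347 B_ack=133
After event 4: A_seq=133 A_ack=2347 B_seq=2347 B_ack=133
After event 5: A_seq=133 A_ack=2347 B_seq=2347 B_ack=133
After event 6: A_seq=133 A_ack=2347 B_seq=2347 B_ack=133
After event 7: A_seq=254 A_ack=2347 B_seq=2347 B_ack=254

Answer: 254 2347 2347 254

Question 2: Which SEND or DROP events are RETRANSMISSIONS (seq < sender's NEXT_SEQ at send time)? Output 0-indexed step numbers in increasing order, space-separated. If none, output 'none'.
Answer: 4 6

Derivation:
Step 0: SEND seq=0 -> fresh
Step 1: SEND seq=52 -> fresh
Step 2: DROP seq=2000 -> fresh
Step 3: SEND seq=2154 -> fresh
Step 4: SEND seq=2000 -> retransmit
Step 6: SEND seq=2000 -> retransmit
Step 7: SEND seq=133 -> fresh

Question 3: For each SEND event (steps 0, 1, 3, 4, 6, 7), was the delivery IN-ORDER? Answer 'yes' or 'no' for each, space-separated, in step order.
Answer: yes yes no yes no yes

Derivation:
Step 0: SEND seq=0 -> in-order
Step 1: SEND seq=52 -> in-order
Step 3: SEND seq=2154 -> out-of-order
Step 4: SEND seq=2000 -> in-order
Step 6: SEND seq=2000 -> out-of-order
Step 7: SEND seq=133 -> in-order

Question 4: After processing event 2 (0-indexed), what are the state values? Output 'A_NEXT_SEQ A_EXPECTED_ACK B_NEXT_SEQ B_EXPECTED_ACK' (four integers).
After event 0: A_seq=52 A_ack=2000 B_seq=2000 B_ack=52
After event 1: A_seq=133 A_ack=2000 B_seq=2000 B_ack=133
After event 2: A_seq=133 A_ack=2000 B_seq=2154 B_ack=133

133 2000 2154 133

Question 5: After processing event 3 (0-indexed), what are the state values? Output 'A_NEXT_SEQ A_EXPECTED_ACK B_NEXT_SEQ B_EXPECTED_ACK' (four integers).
After event 0: A_seq=52 A_ack=2000 B_seq=2000 B_ack=52
After event 1: A_seq=133 A_ack=2000 B_seq=2000 B_ack=133
After event 2: A_seq=133 A_ack=2000 B_seq=2154 B_ack=133
After event 3: A_seq=133 A_ack=2000 B_seq=2347 B_ack=133

133 2000 2347 133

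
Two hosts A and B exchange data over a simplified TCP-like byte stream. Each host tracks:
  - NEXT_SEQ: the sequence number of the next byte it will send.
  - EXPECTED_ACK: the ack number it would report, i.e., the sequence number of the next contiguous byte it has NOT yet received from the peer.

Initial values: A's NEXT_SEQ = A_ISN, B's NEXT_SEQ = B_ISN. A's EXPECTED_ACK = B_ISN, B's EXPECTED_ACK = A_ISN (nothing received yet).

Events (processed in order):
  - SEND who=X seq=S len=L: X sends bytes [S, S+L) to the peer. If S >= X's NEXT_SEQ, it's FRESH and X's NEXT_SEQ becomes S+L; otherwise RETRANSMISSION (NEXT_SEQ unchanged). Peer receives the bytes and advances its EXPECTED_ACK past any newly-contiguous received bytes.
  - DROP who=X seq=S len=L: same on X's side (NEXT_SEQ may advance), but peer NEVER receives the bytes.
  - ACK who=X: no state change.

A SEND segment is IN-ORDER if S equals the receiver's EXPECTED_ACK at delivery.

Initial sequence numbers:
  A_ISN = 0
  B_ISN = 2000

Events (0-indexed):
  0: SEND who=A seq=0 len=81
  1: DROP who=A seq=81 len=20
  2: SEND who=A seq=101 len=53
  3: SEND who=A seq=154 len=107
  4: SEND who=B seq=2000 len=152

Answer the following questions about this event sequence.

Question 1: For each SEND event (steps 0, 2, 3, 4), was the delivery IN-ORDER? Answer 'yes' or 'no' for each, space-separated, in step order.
Answer: yes no no yes

Derivation:
Step 0: SEND seq=0 -> in-order
Step 2: SEND seq=101 -> out-of-order
Step 3: SEND seq=154 -> out-of-order
Step 4: SEND seq=2000 -> in-order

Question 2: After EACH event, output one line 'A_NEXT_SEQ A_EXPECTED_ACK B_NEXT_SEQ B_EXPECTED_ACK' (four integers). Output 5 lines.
81 2000 2000 81
101 2000 2000 81
154 2000 2000 81
261 2000 2000 81
261 2152 2152 81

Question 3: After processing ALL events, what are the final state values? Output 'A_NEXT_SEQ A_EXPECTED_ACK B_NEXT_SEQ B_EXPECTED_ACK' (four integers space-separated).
After event 0: A_seq=81 A_ack=2000 B_seq=2000 B_ack=81
After event 1: A_seq=101 A_ack=2000 B_seq=2000 B_ack=81
After event 2: A_seq=154 A_ack=2000 B_seq=2000 B_ack=81
After event 3: A_seq=261 A_ack=2000 B_seq=2000 B_ack=81
After event 4: A_seq=261 A_ack=2152 B_seq=2152 B_ack=81

Answer: 261 2152 2152 81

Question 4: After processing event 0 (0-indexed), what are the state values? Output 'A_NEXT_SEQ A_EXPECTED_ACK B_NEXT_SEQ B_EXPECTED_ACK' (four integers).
After event 0: A_seq=81 A_ack=2000 B_seq=2000 B_ack=81

81 2000 2000 81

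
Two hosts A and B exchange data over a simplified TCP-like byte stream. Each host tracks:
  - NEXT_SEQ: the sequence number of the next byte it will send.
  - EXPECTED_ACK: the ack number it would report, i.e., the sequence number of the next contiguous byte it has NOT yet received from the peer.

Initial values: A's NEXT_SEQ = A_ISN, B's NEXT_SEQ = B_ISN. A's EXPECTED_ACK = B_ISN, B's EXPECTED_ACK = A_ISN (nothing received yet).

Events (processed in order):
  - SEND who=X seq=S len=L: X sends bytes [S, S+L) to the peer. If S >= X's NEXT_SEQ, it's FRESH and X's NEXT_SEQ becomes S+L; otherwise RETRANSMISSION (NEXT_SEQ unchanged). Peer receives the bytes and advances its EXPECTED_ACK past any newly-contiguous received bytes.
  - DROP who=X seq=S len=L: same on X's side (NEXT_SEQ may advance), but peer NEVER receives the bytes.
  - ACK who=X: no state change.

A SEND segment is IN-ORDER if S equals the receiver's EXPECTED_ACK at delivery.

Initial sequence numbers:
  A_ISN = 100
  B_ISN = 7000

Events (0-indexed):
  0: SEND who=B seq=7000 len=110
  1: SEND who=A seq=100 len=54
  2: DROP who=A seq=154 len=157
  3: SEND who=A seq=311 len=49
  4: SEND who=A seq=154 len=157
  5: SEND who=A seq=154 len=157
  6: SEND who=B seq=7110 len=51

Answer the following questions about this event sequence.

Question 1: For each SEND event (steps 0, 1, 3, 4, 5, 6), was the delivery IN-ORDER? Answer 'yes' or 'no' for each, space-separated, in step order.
Answer: yes yes no yes no yes

Derivation:
Step 0: SEND seq=7000 -> in-order
Step 1: SEND seq=100 -> in-order
Step 3: SEND seq=311 -> out-of-order
Step 4: SEND seq=154 -> in-order
Step 5: SEND seq=154 -> out-of-order
Step 6: SEND seq=7110 -> in-order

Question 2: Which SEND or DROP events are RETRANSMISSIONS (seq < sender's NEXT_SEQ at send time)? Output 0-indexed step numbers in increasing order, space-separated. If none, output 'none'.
Step 0: SEND seq=7000 -> fresh
Step 1: SEND seq=100 -> fresh
Step 2: DROP seq=154 -> fresh
Step 3: SEND seq=311 -> fresh
Step 4: SEND seq=154 -> retransmit
Step 5: SEND seq=154 -> retransmit
Step 6: SEND seq=7110 -> fresh

Answer: 4 5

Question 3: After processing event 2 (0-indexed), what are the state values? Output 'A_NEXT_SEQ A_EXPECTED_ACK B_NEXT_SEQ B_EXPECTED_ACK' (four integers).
After event 0: A_seq=100 A_ack=7110 B_seq=7110 B_ack=100
After event 1: A_seq=154 A_ack=7110 B_seq=7110 B_ack=154
After event 2: A_seq=311 A_ack=7110 B_seq=7110 B_ack=154

311 7110 7110 154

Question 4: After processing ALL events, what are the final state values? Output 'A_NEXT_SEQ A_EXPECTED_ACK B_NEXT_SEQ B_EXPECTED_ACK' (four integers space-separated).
After event 0: A_seq=100 A_ack=7110 B_seq=7110 B_ack=100
After event 1: A_seq=154 A_ack=7110 B_seq=7110 B_ack=154
After event 2: A_seq=311 A_ack=7110 B_seq=7110 B_ack=154
After event 3: A_seq=360 A_ack=7110 B_seq=7110 B_ack=154
After event 4: A_seq=360 A_ack=7110 B_seq=7110 B_ack=360
After event 5: A_seq=360 A_ack=7110 B_seq=7110 B_ack=360
After event 6: A_seq=360 A_ack=7161 B_seq=7161 B_ack=360

Answer: 360 7161 7161 360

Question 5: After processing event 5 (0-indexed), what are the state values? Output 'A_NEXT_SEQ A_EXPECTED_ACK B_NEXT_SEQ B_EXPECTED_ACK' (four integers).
After event 0: A_seq=100 A_ack=7110 B_seq=7110 B_ack=100
After event 1: A_seq=154 A_ack=7110 B_seq=7110 B_ack=154
After event 2: A_seq=311 A_ack=7110 B_seq=7110 B_ack=154
After event 3: A_seq=360 A_ack=7110 B_seq=7110 B_ack=154
After event 4: A_seq=360 A_ack=7110 B_seq=7110 B_ack=360
After event 5: A_seq=360 A_ack=7110 B_seq=7110 B_ack=360

360 7110 7110 360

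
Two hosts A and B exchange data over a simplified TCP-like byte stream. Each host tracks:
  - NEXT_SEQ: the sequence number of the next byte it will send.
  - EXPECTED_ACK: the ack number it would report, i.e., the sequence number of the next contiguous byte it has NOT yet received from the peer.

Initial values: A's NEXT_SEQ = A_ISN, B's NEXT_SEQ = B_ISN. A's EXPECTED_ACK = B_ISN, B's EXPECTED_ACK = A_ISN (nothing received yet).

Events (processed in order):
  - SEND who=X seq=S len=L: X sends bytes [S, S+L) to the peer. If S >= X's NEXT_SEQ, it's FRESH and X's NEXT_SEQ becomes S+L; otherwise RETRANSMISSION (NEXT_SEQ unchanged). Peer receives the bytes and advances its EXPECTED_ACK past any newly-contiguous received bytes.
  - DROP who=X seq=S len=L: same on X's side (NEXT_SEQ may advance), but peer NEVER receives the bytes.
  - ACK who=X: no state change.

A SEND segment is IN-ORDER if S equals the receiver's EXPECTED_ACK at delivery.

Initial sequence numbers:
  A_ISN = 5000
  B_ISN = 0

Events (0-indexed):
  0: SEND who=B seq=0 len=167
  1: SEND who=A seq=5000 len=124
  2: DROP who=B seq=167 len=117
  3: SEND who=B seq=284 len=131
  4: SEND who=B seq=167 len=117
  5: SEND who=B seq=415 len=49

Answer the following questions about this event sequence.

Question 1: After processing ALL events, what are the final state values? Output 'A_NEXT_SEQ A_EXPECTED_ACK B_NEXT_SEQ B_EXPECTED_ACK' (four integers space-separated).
After event 0: A_seq=5000 A_ack=167 B_seq=167 B_ack=5000
After event 1: A_seq=5124 A_ack=167 B_seq=167 B_ack=5124
After event 2: A_seq=5124 A_ack=167 B_seq=284 B_ack=5124
After event 3: A_seq=5124 A_ack=167 B_seq=415 B_ack=5124
After event 4: A_seq=5124 A_ack=415 B_seq=415 B_ack=5124
After event 5: A_seq=5124 A_ack=464 B_seq=464 B_ack=5124

Answer: 5124 464 464 5124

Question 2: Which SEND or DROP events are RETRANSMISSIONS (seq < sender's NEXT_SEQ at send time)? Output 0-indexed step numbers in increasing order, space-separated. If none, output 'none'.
Step 0: SEND seq=0 -> fresh
Step 1: SEND seq=5000 -> fresh
Step 2: DROP seq=167 -> fresh
Step 3: SEND seq=284 -> fresh
Step 4: SEND seq=167 -> retransmit
Step 5: SEND seq=415 -> fresh

Answer: 4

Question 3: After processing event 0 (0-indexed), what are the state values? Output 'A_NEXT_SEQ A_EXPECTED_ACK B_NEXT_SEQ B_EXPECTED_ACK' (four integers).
After event 0: A_seq=5000 A_ack=167 B_seq=167 B_ack=5000

5000 167 167 5000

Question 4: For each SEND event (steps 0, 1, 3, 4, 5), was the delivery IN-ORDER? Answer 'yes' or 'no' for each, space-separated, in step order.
Step 0: SEND seq=0 -> in-order
Step 1: SEND seq=5000 -> in-order
Step 3: SEND seq=284 -> out-of-order
Step 4: SEND seq=167 -> in-order
Step 5: SEND seq=415 -> in-order

Answer: yes yes no yes yes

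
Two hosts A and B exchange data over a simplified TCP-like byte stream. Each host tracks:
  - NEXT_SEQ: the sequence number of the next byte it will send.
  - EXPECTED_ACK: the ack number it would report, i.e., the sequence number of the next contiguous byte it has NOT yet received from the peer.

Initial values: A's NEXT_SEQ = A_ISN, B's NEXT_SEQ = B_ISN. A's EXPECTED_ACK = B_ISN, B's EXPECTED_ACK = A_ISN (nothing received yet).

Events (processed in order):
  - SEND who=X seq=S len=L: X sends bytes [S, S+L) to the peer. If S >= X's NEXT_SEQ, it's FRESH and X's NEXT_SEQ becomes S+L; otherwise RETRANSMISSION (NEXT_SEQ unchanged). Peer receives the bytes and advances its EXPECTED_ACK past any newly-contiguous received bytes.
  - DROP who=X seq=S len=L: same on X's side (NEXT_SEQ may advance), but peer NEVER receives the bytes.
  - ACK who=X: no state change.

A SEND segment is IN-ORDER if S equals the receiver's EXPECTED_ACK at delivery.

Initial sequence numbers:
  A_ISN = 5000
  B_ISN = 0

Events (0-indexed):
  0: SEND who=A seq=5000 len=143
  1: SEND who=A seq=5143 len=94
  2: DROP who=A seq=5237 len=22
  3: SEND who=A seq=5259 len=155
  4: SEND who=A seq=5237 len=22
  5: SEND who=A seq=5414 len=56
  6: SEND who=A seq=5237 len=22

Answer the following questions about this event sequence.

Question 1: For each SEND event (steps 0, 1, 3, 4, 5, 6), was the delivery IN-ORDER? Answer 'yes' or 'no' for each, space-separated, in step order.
Answer: yes yes no yes yes no

Derivation:
Step 0: SEND seq=5000 -> in-order
Step 1: SEND seq=5143 -> in-order
Step 3: SEND seq=5259 -> out-of-order
Step 4: SEND seq=5237 -> in-order
Step 5: SEND seq=5414 -> in-order
Step 6: SEND seq=5237 -> out-of-order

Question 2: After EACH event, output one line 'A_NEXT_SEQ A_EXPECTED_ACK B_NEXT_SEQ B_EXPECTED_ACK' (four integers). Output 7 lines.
5143 0 0 5143
5237 0 0 5237
5259 0 0 5237
5414 0 0 5237
5414 0 0 5414
5470 0 0 5470
5470 0 0 5470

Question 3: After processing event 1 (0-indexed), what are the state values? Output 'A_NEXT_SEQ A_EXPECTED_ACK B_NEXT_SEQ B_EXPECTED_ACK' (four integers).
After event 0: A_seq=5143 A_ack=0 B_seq=0 B_ack=5143
After event 1: A_seq=5237 A_ack=0 B_seq=0 B_ack=5237

5237 0 0 5237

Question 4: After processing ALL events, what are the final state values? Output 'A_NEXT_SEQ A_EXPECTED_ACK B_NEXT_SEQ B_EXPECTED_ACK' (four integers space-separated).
After event 0: A_seq=5143 A_ack=0 B_seq=0 B_ack=5143
After event 1: A_seq=5237 A_ack=0 B_seq=0 B_ack=5237
After event 2: A_seq=5259 A_ack=0 B_seq=0 B_ack=5237
After event 3: A_seq=5414 A_ack=0 B_seq=0 B_ack=5237
After event 4: A_seq=5414 A_ack=0 B_seq=0 B_ack=5414
After event 5: A_seq=5470 A_ack=0 B_seq=0 B_ack=5470
After event 6: A_seq=5470 A_ack=0 B_seq=0 B_ack=5470

Answer: 5470 0 0 5470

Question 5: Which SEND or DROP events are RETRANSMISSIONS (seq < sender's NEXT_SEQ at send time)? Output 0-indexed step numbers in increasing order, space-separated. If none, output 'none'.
Step 0: SEND seq=5000 -> fresh
Step 1: SEND seq=5143 -> fresh
Step 2: DROP seq=5237 -> fresh
Step 3: SEND seq=5259 -> fresh
Step 4: SEND seq=5237 -> retransmit
Step 5: SEND seq=5414 -> fresh
Step 6: SEND seq=5237 -> retransmit

Answer: 4 6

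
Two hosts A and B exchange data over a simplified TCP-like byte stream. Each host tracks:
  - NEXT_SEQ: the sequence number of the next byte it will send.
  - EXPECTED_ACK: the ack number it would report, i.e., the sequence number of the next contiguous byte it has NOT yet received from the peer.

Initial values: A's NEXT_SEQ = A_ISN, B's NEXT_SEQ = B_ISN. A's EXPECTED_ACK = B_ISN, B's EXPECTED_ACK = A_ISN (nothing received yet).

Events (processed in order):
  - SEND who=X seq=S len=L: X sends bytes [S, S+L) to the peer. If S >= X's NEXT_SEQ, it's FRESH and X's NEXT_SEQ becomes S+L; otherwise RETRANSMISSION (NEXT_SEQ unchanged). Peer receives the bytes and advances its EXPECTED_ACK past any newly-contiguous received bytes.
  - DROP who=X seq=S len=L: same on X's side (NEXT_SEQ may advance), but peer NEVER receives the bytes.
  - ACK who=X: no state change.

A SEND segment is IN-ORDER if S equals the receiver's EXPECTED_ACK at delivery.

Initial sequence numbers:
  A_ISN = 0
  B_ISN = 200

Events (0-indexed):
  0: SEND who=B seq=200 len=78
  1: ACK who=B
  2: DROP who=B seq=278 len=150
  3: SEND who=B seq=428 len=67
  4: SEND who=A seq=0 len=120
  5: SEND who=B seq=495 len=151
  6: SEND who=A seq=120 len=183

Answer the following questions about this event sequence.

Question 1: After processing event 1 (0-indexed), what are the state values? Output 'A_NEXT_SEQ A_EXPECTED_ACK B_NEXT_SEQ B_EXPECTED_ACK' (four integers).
After event 0: A_seq=0 A_ack=278 B_seq=278 B_ack=0
After event 1: A_seq=0 A_ack=278 B_seq=278 B_ack=0

0 278 278 0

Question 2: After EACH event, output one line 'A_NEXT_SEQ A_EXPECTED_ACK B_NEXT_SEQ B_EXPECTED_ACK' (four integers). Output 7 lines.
0 278 278 0
0 278 278 0
0 278 428 0
0 278 495 0
120 278 495 120
120 278 646 120
303 278 646 303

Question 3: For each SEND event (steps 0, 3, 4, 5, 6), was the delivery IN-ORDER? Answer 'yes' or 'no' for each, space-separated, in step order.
Step 0: SEND seq=200 -> in-order
Step 3: SEND seq=428 -> out-of-order
Step 4: SEND seq=0 -> in-order
Step 5: SEND seq=495 -> out-of-order
Step 6: SEND seq=120 -> in-order

Answer: yes no yes no yes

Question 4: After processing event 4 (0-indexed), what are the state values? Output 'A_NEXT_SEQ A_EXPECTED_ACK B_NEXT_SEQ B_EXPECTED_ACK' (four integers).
After event 0: A_seq=0 A_ack=278 B_seq=278 B_ack=0
After event 1: A_seq=0 A_ack=278 B_seq=278 B_ack=0
After event 2: A_seq=0 A_ack=278 B_seq=428 B_ack=0
After event 3: A_seq=0 A_ack=278 B_seq=495 B_ack=0
After event 4: A_seq=120 A_ack=278 B_seq=495 B_ack=120

120 278 495 120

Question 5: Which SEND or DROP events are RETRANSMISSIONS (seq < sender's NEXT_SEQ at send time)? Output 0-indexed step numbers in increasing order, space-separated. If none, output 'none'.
Answer: none

Derivation:
Step 0: SEND seq=200 -> fresh
Step 2: DROP seq=278 -> fresh
Step 3: SEND seq=428 -> fresh
Step 4: SEND seq=0 -> fresh
Step 5: SEND seq=495 -> fresh
Step 6: SEND seq=120 -> fresh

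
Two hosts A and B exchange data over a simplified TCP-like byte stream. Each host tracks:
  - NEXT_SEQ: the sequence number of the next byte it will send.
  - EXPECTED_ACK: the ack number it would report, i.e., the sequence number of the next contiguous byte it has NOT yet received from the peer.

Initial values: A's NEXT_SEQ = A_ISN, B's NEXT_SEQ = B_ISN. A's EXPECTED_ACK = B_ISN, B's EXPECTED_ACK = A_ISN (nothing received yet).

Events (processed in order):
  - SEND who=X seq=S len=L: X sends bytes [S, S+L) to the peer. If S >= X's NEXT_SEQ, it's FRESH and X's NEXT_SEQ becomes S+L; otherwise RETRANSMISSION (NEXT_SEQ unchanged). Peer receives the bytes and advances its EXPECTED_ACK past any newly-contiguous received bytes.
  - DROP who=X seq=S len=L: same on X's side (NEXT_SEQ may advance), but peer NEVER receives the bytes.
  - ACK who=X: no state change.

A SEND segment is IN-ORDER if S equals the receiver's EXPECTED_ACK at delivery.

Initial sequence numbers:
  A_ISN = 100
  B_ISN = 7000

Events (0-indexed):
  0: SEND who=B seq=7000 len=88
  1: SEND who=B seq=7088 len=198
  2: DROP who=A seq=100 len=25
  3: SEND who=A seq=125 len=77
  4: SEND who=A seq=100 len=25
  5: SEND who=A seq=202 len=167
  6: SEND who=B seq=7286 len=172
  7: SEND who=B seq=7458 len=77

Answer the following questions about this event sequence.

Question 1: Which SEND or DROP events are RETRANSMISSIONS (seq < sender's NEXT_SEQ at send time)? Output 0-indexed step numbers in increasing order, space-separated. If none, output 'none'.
Answer: 4

Derivation:
Step 0: SEND seq=7000 -> fresh
Step 1: SEND seq=7088 -> fresh
Step 2: DROP seq=100 -> fresh
Step 3: SEND seq=125 -> fresh
Step 4: SEND seq=100 -> retransmit
Step 5: SEND seq=202 -> fresh
Step 6: SEND seq=7286 -> fresh
Step 7: SEND seq=7458 -> fresh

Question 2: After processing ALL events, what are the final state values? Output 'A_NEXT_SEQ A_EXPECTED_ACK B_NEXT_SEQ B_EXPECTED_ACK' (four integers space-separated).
Answer: 369 7535 7535 369

Derivation:
After event 0: A_seq=100 A_ack=7088 B_seq=7088 B_ack=100
After event 1: A_seq=100 A_ack=7286 B_seq=7286 B_ack=100
After event 2: A_seq=125 A_ack=7286 B_seq=7286 B_ack=100
After event 3: A_seq=202 A_ack=7286 B_seq=7286 B_ack=100
After event 4: A_seq=202 A_ack=7286 B_seq=7286 B_ack=202
After event 5: A_seq=369 A_ack=7286 B_seq=7286 B_ack=369
After event 6: A_seq=369 A_ack=7458 B_seq=7458 B_ack=369
After event 7: A_seq=369 A_ack=7535 B_seq=7535 B_ack=369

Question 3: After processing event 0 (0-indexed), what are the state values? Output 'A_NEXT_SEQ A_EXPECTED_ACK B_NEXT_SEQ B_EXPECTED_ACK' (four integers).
After event 0: A_seq=100 A_ack=7088 B_seq=7088 B_ack=100

100 7088 7088 100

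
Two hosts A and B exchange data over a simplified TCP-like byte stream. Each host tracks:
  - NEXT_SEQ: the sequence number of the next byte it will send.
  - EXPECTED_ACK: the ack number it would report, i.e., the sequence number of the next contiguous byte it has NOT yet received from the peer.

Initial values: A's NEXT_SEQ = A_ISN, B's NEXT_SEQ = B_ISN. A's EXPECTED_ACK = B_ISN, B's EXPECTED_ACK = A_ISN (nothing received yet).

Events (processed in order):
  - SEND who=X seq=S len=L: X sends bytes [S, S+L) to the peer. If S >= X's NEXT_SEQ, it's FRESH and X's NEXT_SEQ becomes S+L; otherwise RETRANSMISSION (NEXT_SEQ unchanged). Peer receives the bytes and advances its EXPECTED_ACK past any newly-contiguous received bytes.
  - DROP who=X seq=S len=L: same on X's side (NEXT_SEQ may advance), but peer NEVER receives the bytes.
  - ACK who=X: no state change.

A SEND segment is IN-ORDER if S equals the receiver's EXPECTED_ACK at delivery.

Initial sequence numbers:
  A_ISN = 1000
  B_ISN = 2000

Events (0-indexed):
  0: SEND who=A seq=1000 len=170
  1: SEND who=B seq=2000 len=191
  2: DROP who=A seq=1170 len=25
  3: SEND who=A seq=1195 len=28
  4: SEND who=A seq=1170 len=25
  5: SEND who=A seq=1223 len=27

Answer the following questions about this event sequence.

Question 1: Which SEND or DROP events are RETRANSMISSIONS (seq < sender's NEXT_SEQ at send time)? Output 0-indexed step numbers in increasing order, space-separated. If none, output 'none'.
Answer: 4

Derivation:
Step 0: SEND seq=1000 -> fresh
Step 1: SEND seq=2000 -> fresh
Step 2: DROP seq=1170 -> fresh
Step 3: SEND seq=1195 -> fresh
Step 4: SEND seq=1170 -> retransmit
Step 5: SEND seq=1223 -> fresh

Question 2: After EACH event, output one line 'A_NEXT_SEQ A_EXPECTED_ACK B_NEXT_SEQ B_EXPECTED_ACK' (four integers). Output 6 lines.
1170 2000 2000 1170
1170 2191 2191 1170
1195 2191 2191 1170
1223 2191 2191 1170
1223 2191 2191 1223
1250 2191 2191 1250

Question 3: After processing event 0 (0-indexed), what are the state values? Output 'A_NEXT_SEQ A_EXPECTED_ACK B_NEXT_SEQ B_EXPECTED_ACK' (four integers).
After event 0: A_seq=1170 A_ack=2000 B_seq=2000 B_ack=1170

1170 2000 2000 1170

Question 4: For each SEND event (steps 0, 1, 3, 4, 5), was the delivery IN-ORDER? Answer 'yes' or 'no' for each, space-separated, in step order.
Step 0: SEND seq=1000 -> in-order
Step 1: SEND seq=2000 -> in-order
Step 3: SEND seq=1195 -> out-of-order
Step 4: SEND seq=1170 -> in-order
Step 5: SEND seq=1223 -> in-order

Answer: yes yes no yes yes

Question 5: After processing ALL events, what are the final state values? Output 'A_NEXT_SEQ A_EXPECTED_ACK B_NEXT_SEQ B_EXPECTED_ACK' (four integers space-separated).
Answer: 1250 2191 2191 1250

Derivation:
After event 0: A_seq=1170 A_ack=2000 B_seq=2000 B_ack=1170
After event 1: A_seq=1170 A_ack=2191 B_seq=2191 B_ack=1170
After event 2: A_seq=1195 A_ack=2191 B_seq=2191 B_ack=1170
After event 3: A_seq=1223 A_ack=2191 B_seq=2191 B_ack=1170
After event 4: A_seq=1223 A_ack=2191 B_seq=2191 B_ack=1223
After event 5: A_seq=1250 A_ack=2191 B_seq=2191 B_ack=1250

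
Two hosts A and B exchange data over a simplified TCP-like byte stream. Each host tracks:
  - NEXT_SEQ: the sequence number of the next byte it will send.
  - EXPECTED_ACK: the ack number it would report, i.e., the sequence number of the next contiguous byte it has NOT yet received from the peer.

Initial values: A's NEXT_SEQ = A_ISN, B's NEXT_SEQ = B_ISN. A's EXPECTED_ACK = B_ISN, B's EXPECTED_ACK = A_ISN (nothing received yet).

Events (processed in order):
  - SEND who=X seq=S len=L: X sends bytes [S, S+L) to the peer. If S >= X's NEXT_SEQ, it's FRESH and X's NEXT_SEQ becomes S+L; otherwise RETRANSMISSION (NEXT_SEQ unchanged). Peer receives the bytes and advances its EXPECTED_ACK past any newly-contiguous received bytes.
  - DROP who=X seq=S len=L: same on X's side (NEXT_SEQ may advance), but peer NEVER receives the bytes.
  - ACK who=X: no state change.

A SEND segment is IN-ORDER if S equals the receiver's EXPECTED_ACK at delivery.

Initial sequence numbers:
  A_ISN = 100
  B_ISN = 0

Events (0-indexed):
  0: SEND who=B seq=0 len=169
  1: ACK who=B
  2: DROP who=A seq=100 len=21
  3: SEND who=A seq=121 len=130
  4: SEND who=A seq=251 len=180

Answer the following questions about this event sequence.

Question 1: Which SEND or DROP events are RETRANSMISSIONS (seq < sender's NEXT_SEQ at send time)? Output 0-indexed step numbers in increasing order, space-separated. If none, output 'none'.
Step 0: SEND seq=0 -> fresh
Step 2: DROP seq=100 -> fresh
Step 3: SEND seq=121 -> fresh
Step 4: SEND seq=251 -> fresh

Answer: none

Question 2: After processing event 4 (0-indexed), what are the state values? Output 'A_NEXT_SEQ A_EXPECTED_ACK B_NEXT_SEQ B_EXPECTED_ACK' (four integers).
After event 0: A_seq=100 A_ack=169 B_seq=169 B_ack=100
After event 1: A_seq=100 A_ack=169 B_seq=169 B_ack=100
After event 2: A_seq=121 A_ack=169 B_seq=169 B_ack=100
After event 3: A_seq=251 A_ack=169 B_seq=169 B_ack=100
After event 4: A_seq=431 A_ack=169 B_seq=169 B_ack=100

431 169 169 100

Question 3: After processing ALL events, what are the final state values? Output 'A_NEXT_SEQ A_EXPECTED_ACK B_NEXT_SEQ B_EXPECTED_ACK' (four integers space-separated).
Answer: 431 169 169 100

Derivation:
After event 0: A_seq=100 A_ack=169 B_seq=169 B_ack=100
After event 1: A_seq=100 A_ack=169 B_seq=169 B_ack=100
After event 2: A_seq=121 A_ack=169 B_seq=169 B_ack=100
After event 3: A_seq=251 A_ack=169 B_seq=169 B_ack=100
After event 4: A_seq=431 A_ack=169 B_seq=169 B_ack=100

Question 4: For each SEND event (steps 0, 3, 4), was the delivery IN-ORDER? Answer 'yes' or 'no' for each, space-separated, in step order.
Answer: yes no no

Derivation:
Step 0: SEND seq=0 -> in-order
Step 3: SEND seq=121 -> out-of-order
Step 4: SEND seq=251 -> out-of-order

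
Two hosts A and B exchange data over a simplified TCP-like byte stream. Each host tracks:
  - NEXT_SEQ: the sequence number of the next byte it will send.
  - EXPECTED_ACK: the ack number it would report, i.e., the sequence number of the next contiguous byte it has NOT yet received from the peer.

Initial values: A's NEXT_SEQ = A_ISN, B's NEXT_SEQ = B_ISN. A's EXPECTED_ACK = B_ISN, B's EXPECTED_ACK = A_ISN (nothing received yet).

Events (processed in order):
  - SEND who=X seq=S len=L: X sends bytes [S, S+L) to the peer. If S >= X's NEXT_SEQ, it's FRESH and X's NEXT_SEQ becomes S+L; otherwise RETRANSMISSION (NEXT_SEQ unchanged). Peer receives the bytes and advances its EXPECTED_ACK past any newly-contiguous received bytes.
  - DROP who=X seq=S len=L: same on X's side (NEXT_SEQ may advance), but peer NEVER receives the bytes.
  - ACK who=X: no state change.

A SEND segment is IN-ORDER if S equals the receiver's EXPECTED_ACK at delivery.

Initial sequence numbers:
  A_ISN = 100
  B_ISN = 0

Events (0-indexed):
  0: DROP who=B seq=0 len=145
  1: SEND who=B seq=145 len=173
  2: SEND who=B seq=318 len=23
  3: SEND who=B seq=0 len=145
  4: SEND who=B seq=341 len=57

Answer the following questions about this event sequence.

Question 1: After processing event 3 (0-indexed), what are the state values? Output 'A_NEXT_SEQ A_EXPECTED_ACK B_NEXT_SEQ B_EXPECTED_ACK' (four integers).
After event 0: A_seq=100 A_ack=0 B_seq=145 B_ack=100
After event 1: A_seq=100 A_ack=0 B_seq=318 B_ack=100
After event 2: A_seq=100 A_ack=0 B_seq=341 B_ack=100
After event 3: A_seq=100 A_ack=341 B_seq=341 B_ack=100

100 341 341 100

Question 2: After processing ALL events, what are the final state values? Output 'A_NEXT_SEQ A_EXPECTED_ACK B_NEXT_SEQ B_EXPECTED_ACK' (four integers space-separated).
Answer: 100 398 398 100

Derivation:
After event 0: A_seq=100 A_ack=0 B_seq=145 B_ack=100
After event 1: A_seq=100 A_ack=0 B_seq=318 B_ack=100
After event 2: A_seq=100 A_ack=0 B_seq=341 B_ack=100
After event 3: A_seq=100 A_ack=341 B_seq=341 B_ack=100
After event 4: A_seq=100 A_ack=398 B_seq=398 B_ack=100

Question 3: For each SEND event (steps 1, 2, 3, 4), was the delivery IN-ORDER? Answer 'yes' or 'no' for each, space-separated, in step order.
Step 1: SEND seq=145 -> out-of-order
Step 2: SEND seq=318 -> out-of-order
Step 3: SEND seq=0 -> in-order
Step 4: SEND seq=341 -> in-order

Answer: no no yes yes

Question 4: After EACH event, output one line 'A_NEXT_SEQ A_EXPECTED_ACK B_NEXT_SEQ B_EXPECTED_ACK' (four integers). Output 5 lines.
100 0 145 100
100 0 318 100
100 0 341 100
100 341 341 100
100 398 398 100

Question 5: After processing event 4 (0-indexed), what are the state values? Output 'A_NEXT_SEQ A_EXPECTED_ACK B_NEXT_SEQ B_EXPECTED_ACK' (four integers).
After event 0: A_seq=100 A_ack=0 B_seq=145 B_ack=100
After event 1: A_seq=100 A_ack=0 B_seq=318 B_ack=100
After event 2: A_seq=100 A_ack=0 B_seq=341 B_ack=100
After event 3: A_seq=100 A_ack=341 B_seq=341 B_ack=100
After event 4: A_seq=100 A_ack=398 B_seq=398 B_ack=100

100 398 398 100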